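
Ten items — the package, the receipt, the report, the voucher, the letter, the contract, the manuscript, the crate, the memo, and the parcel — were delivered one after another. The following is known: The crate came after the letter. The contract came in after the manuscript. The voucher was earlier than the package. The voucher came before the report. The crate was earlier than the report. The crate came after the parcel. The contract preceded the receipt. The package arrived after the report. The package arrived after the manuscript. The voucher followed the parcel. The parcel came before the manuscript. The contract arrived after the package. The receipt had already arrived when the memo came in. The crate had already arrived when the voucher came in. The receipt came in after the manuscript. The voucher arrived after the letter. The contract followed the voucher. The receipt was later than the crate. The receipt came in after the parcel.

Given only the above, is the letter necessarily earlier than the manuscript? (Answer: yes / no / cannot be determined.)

cannot be determined

No chain of stated constraints runs from the letter to the manuscript, and none runs from the manuscript to the letter either.
So the relative order of the letter and the manuscript is not fixed by the given facts.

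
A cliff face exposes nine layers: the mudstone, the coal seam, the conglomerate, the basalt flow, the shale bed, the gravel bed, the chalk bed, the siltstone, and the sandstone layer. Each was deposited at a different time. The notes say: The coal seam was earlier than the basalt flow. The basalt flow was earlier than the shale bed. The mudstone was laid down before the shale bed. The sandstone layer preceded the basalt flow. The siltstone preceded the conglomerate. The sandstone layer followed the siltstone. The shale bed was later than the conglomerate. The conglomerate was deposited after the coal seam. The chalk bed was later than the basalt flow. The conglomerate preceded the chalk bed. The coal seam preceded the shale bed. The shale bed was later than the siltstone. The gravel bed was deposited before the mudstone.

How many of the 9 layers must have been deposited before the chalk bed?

Directly stated before the chalk bed: the basalt flow and the conglomerate.
The coal seam reaches the chalk bed via the coal seam → the conglomerate → the chalk bed.
The sandstone layer reaches the chalk bed via the sandstone layer → the basalt flow → the chalk bed.
The siltstone reaches the chalk bed via the siltstone → the conglomerate → the chalk bed.
No chain forces the gravel bed (or any of the others) ahead of the chalk bed.
That's the basalt flow, the coal seam, the conglomerate, the sandstone layer, and the siltstone — 5 in all.

5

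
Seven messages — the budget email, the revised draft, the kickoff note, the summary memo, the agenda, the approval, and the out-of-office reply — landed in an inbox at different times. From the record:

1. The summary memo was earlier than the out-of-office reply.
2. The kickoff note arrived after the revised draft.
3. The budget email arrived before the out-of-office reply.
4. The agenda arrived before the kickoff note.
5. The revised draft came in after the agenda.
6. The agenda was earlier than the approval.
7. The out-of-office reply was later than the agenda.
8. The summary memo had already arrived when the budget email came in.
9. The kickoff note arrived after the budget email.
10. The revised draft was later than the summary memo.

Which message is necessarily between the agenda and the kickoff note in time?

the revised draft

Tracing the constraints gives the agenda → the revised draft → the kickoff note, so the revised draft sits after the agenda and before the kickoff note.
No other message is forced both after the agenda and before the kickoff note.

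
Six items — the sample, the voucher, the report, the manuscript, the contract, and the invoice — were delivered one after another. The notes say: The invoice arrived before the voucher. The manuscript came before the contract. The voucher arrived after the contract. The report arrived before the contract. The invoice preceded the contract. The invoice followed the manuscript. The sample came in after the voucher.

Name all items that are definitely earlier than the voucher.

Directly stated before the voucher: the contract and the invoice.
The manuscript reaches the voucher via the manuscript → the invoice → the voucher.
The report reaches the voucher via the report → the contract → the voucher.

the contract, the invoice, the manuscript, the report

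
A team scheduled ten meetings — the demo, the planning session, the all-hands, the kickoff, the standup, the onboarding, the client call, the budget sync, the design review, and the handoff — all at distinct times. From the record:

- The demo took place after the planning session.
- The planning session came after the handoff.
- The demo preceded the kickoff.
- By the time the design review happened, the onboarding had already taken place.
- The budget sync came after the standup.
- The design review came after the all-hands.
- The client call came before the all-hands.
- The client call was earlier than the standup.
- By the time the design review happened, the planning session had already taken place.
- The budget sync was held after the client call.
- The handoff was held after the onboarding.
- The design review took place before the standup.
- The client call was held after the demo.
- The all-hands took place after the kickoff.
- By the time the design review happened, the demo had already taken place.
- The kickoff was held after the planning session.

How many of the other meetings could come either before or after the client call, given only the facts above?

1

Forced before the client call: the demo, the handoff, the onboarding, and the planning session; forced after the client call: the all-hands, the budget sync, the design review, and the standup.
That leaves the kickoff with no forced order relative to the client call — 1.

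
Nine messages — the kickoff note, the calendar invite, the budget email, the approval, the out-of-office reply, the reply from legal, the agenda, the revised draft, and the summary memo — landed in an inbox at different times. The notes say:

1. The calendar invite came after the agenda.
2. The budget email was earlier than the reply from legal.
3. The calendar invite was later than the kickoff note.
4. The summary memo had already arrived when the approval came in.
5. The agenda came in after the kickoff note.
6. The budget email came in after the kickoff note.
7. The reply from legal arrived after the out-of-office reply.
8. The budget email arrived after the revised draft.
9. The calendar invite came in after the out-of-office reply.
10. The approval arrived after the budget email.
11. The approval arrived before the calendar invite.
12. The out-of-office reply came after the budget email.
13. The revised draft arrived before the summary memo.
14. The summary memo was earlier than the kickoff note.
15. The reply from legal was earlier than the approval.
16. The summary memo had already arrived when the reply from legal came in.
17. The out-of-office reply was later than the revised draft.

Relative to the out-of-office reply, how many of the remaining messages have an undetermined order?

1

Forced before the out-of-office reply: the budget email, the kickoff note, the revised draft, and the summary memo; forced after the out-of-office reply: the approval, the calendar invite, and the reply from legal.
That leaves the agenda with no forced order relative to the out-of-office reply — 1.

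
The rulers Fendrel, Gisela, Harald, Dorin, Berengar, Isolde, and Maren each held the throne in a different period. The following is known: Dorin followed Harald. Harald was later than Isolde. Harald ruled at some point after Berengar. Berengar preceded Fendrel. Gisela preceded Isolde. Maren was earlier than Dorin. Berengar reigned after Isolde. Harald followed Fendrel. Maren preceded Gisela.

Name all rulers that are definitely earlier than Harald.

Berengar, Fendrel, Gisela, Isolde, Maren

Directly stated before Harald: Berengar, Fendrel, and Isolde.
Gisela reaches Harald via Gisela → Isolde → Harald.
Maren reaches Harald via Maren → Gisela → Isolde → Harald.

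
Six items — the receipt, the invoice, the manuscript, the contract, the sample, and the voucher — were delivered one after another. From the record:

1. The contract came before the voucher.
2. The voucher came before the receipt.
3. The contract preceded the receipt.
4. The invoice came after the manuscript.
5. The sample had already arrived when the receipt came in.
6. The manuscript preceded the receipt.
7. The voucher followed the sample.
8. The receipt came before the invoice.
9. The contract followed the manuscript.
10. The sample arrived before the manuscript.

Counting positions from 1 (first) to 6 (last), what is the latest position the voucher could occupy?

The voucher must come before the invoice and the receipt — 2 items forced after it.
Everything else can be placed before the voucher in some valid order, so the voucher can sit as late as position 6 − 2 = 4.

4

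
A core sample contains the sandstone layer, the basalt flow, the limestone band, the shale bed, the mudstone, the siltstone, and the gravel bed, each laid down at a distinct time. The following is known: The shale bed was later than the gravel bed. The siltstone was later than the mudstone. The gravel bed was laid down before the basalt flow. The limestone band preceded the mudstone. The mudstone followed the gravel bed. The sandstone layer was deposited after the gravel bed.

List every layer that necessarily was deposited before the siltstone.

the gravel bed, the limestone band, the mudstone

Directly stated before the siltstone: the mudstone.
The gravel bed reaches the siltstone via the gravel bed → the mudstone → the siltstone.
The limestone band reaches the siltstone via the limestone band → the mudstone → the siltstone.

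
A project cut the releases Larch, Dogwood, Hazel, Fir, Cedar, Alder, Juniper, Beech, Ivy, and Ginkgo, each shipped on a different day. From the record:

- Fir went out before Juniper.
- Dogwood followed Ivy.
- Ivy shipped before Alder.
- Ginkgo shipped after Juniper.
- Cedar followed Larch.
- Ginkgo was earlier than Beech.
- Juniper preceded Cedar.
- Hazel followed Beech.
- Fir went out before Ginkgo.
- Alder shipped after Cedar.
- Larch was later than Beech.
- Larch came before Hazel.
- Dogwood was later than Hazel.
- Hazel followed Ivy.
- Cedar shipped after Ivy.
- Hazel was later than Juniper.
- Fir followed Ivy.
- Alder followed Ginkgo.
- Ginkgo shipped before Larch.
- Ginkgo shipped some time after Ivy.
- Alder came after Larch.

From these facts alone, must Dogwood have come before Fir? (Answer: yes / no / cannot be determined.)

Tracing the constraints gives Fir → Juniper → Hazel → Dogwood, so Fir must come before Dogwood.
That means Dogwood cannot be before Fir.

no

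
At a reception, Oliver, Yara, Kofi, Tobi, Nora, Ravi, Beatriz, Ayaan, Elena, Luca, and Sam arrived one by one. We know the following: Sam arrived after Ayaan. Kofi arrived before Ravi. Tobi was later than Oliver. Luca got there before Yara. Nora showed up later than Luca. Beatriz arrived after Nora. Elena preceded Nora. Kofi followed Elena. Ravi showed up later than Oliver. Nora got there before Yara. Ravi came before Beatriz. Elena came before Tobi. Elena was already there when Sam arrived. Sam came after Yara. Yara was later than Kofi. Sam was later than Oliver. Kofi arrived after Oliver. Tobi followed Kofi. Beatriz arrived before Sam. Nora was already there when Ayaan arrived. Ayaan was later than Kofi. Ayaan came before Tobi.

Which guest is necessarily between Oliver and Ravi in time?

Tracing the constraints gives Oliver → Kofi → Ravi, so Kofi sits after Oliver and before Ravi.
No other guest is forced both after Oliver and before Ravi.

Kofi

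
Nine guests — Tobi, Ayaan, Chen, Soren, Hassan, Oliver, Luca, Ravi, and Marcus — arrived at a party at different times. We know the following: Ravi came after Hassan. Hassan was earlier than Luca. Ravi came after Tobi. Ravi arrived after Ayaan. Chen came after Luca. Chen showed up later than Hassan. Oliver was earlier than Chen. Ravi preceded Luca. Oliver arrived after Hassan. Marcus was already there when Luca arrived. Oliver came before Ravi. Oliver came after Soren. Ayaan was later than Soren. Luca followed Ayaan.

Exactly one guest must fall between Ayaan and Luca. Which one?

Ravi

Tracing the constraints gives Ayaan → Ravi → Luca, so Ravi sits after Ayaan and before Luca.
No other guest is forced both after Ayaan and before Luca.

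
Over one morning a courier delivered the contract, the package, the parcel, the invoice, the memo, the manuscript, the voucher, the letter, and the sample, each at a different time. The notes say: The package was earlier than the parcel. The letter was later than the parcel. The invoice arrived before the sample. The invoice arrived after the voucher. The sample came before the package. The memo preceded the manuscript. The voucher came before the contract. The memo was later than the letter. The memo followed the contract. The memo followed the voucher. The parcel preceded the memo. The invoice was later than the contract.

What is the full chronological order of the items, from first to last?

the voucher, the contract, the invoice, the sample, the package, the parcel, the letter, the memo, the manuscript

The constraints fix every adjacent pair, so only one ordering works:
the voucher → the contract → the invoice → the sample → the package → the parcel → the letter → the memo → the manuscript.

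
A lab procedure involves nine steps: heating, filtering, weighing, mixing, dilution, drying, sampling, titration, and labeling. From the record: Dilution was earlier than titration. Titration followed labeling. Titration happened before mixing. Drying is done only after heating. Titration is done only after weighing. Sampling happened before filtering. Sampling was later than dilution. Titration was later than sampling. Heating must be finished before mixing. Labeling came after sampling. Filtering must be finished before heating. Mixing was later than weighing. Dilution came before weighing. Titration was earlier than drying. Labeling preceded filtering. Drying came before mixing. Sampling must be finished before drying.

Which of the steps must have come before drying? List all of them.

dilution, filtering, heating, labeling, sampling, titration, weighing

Directly stated before drying: heating, sampling, and titration.
Dilution reaches drying via dilution → titration → drying.
Filtering reaches drying via filtering → heating → drying.
Labeling reaches drying via labeling → titration → drying.
Likewise weighing reaches drying by chaining the stated constraints.
No chain forces mixing ahead of drying.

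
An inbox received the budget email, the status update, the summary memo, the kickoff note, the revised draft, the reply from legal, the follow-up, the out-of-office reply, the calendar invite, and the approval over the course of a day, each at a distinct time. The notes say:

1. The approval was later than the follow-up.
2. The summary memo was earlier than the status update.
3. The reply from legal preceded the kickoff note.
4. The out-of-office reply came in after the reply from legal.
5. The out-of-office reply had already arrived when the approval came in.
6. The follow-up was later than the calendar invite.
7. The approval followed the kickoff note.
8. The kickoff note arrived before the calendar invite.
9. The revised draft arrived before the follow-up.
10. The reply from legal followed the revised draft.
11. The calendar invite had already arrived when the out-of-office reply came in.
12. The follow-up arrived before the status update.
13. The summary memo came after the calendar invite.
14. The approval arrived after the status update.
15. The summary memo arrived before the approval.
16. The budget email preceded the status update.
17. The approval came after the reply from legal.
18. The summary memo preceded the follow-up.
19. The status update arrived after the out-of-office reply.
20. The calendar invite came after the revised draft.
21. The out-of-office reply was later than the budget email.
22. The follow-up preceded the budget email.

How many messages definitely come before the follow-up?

5

Directly stated before the follow-up: the calendar invite, the revised draft, and the summary memo.
The kickoff note reaches the follow-up via the kickoff note → the calendar invite → the follow-up.
The reply from legal reaches the follow-up via the reply from legal → the kickoff note → the calendar invite → the follow-up.
No chain forces the approval (or any of the others) ahead of the follow-up.
That's the calendar invite, the kickoff note, the reply from legal, the revised draft, and the summary memo — 5 in all.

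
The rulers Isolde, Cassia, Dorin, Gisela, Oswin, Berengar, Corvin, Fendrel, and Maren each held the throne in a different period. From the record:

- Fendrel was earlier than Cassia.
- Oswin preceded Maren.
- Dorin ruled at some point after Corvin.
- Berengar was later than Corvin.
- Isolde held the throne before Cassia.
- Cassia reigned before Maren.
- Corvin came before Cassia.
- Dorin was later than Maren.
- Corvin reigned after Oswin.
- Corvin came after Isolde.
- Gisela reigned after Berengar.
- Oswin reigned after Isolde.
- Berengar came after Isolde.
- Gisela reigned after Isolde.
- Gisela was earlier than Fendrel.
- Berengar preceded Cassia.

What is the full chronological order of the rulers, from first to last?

The constraints fix every adjacent pair, so only one ordering works:
Isolde → Oswin → Corvin → Berengar → Gisela → Fendrel → Cassia → Maren → Dorin.

Isolde, Oswin, Corvin, Berengar, Gisela, Fendrel, Cassia, Maren, Dorin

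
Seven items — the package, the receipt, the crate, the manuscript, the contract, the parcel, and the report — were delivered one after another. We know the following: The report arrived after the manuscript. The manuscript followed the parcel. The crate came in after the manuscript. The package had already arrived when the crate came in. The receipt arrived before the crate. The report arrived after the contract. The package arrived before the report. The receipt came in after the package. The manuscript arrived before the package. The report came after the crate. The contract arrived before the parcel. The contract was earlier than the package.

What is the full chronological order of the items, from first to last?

the contract, the parcel, the manuscript, the package, the receipt, the crate, the report

The constraints fix every adjacent pair, so only one ordering works:
the contract → the parcel → the manuscript → the package → the receipt → the crate → the report.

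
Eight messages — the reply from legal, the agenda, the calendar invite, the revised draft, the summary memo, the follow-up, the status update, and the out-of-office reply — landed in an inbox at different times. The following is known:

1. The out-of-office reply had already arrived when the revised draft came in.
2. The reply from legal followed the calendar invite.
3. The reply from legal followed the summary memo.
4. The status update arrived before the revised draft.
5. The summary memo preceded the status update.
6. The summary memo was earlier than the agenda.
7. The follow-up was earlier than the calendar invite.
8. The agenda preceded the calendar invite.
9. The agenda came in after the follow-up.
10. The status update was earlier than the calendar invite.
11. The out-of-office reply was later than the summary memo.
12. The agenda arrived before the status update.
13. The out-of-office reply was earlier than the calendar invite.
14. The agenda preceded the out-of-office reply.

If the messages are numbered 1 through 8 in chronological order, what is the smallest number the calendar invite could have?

The agenda, the follow-up, the out-of-office reply, the status update, and the summary memo must all come before the calendar invite — 5 forced predecessors.
Nothing else is forced ahead of the calendar invite, so its earliest slot is position 5 + 1 = 6.

6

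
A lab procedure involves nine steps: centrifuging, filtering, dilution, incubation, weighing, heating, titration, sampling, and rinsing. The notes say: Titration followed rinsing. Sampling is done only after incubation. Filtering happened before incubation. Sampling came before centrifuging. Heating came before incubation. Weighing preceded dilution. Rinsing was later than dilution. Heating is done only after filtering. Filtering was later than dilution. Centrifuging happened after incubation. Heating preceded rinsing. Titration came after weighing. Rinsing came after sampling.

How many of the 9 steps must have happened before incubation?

Directly stated before incubation: filtering and heating.
Dilution reaches incubation via dilution → filtering → incubation.
Weighing reaches incubation via weighing → dilution → filtering → incubation.
No chain forces rinsing (or any of the others) ahead of incubation.
That's dilution, filtering, heating, and weighing — 4 in all.

4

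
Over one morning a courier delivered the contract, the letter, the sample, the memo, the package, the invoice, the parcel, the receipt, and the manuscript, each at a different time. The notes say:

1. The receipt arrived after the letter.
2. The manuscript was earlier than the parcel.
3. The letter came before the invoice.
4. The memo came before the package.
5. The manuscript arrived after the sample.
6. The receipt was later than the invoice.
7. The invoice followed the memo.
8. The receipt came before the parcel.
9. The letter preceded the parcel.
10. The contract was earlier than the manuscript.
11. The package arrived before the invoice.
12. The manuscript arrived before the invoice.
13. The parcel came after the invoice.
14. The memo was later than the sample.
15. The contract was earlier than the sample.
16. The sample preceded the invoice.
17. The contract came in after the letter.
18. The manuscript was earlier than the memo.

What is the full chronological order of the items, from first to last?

The constraints fix every adjacent pair, so only one ordering works:
the letter → the contract → the sample → the manuscript → the memo → the package → the invoice → the receipt → the parcel.

the letter, the contract, the sample, the manuscript, the memo, the package, the invoice, the receipt, the parcel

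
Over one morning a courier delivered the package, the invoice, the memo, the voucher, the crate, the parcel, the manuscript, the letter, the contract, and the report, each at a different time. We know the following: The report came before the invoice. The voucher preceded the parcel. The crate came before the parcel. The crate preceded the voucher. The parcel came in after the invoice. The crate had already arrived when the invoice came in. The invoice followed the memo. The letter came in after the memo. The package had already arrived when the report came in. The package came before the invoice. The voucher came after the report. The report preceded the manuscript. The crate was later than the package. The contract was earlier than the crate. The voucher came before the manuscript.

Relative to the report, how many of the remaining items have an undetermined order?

Forced before the report: the package; forced after the report: the invoice, the manuscript, the parcel, and the voucher.
That leaves the contract, the crate, the letter, and the memo with no forced order relative to the report — 4.

4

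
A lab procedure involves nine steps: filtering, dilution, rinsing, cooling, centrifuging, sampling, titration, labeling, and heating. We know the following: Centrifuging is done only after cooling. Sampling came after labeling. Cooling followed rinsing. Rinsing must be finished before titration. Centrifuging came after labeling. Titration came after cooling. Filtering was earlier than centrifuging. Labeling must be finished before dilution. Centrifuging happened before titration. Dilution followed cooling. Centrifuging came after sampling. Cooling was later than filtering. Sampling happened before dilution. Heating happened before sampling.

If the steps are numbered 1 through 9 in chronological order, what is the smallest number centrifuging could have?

Cooling, filtering, heating, labeling, rinsing, and sampling must all come before centrifuging — 6 forced predecessors.
Nothing else is forced ahead of centrifuging, so its earliest slot is position 6 + 1 = 7.

7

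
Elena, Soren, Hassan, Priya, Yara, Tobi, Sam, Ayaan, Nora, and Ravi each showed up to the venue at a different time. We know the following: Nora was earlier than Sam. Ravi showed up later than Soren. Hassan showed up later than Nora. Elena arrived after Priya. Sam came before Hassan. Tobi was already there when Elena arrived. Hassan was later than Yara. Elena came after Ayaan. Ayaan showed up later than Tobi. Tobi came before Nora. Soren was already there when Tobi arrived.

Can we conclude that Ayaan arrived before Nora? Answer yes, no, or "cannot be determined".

cannot be determined

No chain of stated constraints runs from Ayaan to Nora, and none runs from Nora to Ayaan either.
So the relative order of Ayaan and Nora is not fixed by the given facts.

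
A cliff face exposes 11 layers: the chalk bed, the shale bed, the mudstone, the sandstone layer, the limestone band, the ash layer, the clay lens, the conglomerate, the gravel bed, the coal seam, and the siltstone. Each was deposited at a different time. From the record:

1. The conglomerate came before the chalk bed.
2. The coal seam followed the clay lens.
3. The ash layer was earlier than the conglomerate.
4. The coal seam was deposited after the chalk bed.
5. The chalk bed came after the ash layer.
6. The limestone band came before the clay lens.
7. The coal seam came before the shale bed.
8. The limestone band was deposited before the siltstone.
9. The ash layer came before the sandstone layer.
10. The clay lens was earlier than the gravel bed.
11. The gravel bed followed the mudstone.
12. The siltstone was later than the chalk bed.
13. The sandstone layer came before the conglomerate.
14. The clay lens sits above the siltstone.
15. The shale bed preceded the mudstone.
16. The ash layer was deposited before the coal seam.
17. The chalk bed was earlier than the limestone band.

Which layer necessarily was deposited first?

The ash layer has a chain of constraints placing it before every other layer, so the ash layer must be first.

the ash layer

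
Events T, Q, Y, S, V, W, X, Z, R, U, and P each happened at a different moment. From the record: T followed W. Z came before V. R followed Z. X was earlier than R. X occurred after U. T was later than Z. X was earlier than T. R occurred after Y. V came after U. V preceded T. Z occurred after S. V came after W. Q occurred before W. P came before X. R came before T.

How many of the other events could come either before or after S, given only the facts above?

6

Forced after S: R, T, V, and Z.
That leaves P, Q, U, W, X, and Y with no forced order relative to S — 6.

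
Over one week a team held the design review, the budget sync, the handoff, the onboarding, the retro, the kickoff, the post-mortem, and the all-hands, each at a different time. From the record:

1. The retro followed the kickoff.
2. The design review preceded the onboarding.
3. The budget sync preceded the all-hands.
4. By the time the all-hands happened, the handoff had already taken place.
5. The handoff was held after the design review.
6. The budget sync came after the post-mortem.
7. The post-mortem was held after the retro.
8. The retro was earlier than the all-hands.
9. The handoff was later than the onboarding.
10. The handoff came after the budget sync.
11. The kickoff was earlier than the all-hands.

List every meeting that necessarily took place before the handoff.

Directly stated before the handoff: the budget sync, the design review, and the onboarding.
The kickoff reaches the handoff via the kickoff → the retro → the post-mortem → the budget sync → the handoff.
The post-mortem reaches the handoff via the post-mortem → the budget sync → the handoff.
The retro reaches the handoff via the retro → the post-mortem → the budget sync → the handoff.
No chain forces the all-hands ahead of the handoff.

the budget sync, the design review, the kickoff, the onboarding, the post-mortem, the retro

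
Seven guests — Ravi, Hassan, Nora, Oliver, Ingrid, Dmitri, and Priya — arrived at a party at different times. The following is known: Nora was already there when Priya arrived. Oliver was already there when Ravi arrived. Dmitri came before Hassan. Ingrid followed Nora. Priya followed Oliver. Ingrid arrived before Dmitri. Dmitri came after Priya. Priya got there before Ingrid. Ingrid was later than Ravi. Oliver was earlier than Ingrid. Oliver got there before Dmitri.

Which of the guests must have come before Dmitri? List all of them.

Ingrid, Nora, Oliver, Priya, Ravi

Directly stated before Dmitri: Ingrid, Oliver, and Priya.
Nora reaches Dmitri via Nora → Ingrid → Dmitri.
Ravi reaches Dmitri via Ravi → Ingrid → Dmitri.
No chain forces Hassan ahead of Dmitri.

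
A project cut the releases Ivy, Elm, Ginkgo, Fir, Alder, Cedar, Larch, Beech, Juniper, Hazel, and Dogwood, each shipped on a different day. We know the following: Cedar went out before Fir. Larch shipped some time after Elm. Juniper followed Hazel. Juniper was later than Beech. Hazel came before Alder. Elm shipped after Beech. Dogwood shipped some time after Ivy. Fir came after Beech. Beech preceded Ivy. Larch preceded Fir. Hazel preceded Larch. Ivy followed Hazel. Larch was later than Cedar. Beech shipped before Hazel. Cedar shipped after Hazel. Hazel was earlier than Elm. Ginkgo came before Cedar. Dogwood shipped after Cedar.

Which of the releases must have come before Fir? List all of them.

Directly stated before Fir: Beech, Cedar, and Larch.
Elm reaches Fir via Elm → Larch → Fir.
Ginkgo reaches Fir via Ginkgo → Cedar → Fir.
Hazel reaches Fir via Hazel → Cedar → Fir.
No chain forces Alder (or any of the others) ahead of Fir.

Beech, Cedar, Elm, Ginkgo, Hazel, Larch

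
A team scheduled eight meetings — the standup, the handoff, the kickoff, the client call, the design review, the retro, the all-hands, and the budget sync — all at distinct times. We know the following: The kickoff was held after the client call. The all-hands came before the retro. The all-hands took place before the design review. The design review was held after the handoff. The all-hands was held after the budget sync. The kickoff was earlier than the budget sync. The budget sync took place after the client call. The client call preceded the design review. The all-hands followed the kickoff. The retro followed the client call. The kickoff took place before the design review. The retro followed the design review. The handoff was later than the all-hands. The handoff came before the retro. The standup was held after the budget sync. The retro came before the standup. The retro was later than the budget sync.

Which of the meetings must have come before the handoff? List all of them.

Directly stated before the handoff: the all-hands.
The budget sync reaches the handoff via the budget sync → the all-hands → the handoff.
The client call reaches the handoff via the client call → the budget sync → the all-hands → the handoff.
The kickoff reaches the handoff via the kickoff → the all-hands → the handoff.

the all-hands, the budget sync, the client call, the kickoff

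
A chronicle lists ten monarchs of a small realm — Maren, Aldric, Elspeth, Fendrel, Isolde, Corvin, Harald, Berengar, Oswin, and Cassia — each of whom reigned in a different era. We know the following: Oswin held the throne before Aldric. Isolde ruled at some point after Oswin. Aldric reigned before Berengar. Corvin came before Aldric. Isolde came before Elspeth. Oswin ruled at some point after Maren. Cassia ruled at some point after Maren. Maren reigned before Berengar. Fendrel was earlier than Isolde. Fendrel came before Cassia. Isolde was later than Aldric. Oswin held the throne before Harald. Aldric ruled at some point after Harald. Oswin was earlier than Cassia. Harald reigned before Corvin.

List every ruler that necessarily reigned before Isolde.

Aldric, Corvin, Fendrel, Harald, Maren, Oswin

Directly stated before Isolde: Aldric, Fendrel, and Oswin.
Corvin reaches Isolde via Corvin → Aldric → Isolde.
Harald reaches Isolde via Harald → Aldric → Isolde.
Maren reaches Isolde via Maren → Oswin → Isolde.
No chain forces Cassia (or any of the others) ahead of Isolde.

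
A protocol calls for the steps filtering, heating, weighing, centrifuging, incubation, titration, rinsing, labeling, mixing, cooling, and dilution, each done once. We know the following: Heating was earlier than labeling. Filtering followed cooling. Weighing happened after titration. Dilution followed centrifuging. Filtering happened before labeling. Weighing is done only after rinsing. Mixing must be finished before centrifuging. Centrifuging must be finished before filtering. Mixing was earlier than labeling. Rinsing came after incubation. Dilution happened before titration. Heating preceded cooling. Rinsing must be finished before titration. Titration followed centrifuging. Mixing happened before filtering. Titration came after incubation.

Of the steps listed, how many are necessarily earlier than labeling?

Directly stated before labeling: filtering, heating, and mixing.
Centrifuging reaches labeling via centrifuging → filtering → labeling.
Cooling reaches labeling via cooling → filtering → labeling.
That's centrifuging, cooling, filtering, heating, and mixing — 5 in all.

5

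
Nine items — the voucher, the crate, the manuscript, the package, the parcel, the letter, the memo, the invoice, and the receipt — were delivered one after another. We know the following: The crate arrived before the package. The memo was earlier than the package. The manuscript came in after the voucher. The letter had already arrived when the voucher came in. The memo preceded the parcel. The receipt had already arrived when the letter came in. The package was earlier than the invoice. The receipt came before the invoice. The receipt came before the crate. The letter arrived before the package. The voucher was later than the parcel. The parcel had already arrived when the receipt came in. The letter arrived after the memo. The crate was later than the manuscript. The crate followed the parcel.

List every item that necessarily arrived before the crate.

Directly stated before the crate: the manuscript, the parcel, and the receipt.
The letter reaches the crate via the letter → the voucher → the manuscript → the crate.
The memo reaches the crate via the memo → the parcel → the crate.
The voucher reaches the crate via the voucher → the manuscript → the crate.
No chain forces the package (or any of the others) ahead of the crate.

the letter, the manuscript, the memo, the parcel, the receipt, the voucher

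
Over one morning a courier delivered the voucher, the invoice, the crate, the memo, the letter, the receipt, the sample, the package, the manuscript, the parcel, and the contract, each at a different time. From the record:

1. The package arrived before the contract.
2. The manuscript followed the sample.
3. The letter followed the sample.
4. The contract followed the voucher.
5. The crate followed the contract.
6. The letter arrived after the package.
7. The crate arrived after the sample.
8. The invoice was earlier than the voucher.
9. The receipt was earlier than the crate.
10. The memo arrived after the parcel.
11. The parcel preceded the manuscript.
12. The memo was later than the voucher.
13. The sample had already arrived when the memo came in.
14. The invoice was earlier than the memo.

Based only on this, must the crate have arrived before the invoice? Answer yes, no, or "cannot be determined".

Tracing the constraints gives the invoice → the voucher → the contract → the crate, so the invoice must come before the crate.
That means the crate cannot be before the invoice.

no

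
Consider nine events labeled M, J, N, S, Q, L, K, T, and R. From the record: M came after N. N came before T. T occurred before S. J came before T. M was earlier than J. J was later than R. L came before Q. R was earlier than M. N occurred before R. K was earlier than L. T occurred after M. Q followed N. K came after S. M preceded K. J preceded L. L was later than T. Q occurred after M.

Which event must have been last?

Q

Every other event has a chain of constraints placing it before Q, so Q is last.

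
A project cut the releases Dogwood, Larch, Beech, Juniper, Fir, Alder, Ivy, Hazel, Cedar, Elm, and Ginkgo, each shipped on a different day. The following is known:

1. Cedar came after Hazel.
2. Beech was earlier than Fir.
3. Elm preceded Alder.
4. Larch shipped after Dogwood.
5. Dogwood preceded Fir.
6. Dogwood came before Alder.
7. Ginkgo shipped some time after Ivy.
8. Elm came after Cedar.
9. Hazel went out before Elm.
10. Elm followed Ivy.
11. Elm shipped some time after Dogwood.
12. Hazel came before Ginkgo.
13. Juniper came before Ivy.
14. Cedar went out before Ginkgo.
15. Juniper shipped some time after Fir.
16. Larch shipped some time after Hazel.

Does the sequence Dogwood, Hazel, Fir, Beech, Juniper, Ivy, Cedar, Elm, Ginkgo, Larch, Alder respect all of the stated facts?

The constraints require Beech before Fir, but in the proposed sequence Fir appears ahead of Beech. That one violation is enough.

no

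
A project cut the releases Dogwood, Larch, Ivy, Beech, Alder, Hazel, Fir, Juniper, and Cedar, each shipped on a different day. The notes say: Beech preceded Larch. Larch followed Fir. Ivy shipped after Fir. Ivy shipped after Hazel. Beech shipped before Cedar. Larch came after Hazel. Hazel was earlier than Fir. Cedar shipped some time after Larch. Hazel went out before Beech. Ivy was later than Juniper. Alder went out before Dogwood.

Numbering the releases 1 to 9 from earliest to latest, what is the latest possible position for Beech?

7

Beech must come before Cedar and Larch — 2 releases forced after it.
Everything else can be placed before Beech in some valid order, so Beech can sit as late as position 9 − 2 = 7.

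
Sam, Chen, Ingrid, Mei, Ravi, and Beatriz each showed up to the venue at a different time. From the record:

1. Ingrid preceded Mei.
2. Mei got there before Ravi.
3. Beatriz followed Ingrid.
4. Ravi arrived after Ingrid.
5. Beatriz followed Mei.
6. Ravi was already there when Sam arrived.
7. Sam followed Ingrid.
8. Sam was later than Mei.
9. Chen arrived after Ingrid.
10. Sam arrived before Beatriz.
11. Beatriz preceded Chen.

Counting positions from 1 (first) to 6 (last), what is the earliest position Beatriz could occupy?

5

Ingrid, Mei, Ravi, and Sam must all come before Beatriz — 4 forced predecessors.
Nothing else is forced ahead of Beatriz, so their earliest slot is position 4 + 1 = 5.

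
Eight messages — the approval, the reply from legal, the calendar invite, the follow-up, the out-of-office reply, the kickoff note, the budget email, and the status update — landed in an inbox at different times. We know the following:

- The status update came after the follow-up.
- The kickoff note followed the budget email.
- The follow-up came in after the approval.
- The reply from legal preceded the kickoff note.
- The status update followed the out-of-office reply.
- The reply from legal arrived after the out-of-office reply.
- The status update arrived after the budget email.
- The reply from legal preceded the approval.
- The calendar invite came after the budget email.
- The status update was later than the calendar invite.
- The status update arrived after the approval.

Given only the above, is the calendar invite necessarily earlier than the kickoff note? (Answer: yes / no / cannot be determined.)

No chain of stated constraints runs from the calendar invite to the kickoff note, and none runs from the kickoff note to the calendar invite either.
So the relative order of the calendar invite and the kickoff note is not fixed by the given facts.

cannot be determined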